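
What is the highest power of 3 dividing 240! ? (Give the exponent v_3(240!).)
v_3(240!) = 116

Legendre's formula: v_p(n!) = Σ_{k ≥ 1} ⌊n / p^k⌋. For p = 3, n = 240, the terms are:
  ⌊240/3^1⌋ = ⌊240/3⌋ = 80
  ⌊240/3^2⌋ = ⌊240/9⌋ = 26
  ⌊240/3^3⌋ = ⌊240/27⌋ = 8
  ⌊240/3^4⌋ = ⌊240/81⌋ = 2
(the next term ⌊240/3^5⌋ = 0, terminating the sum). Summing: v_3(240!) = 80 + 26 + 8 + 2 = 116.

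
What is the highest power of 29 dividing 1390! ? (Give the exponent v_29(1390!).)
v_29(1390!) = 48

Legendre's formula: v_p(n!) = Σ_{k ≥ 1} ⌊n / p^k⌋. For p = 29, n = 1390, the terms are:
  ⌊1390/29^1⌋ = ⌊1390/29⌋ = 47
  ⌊1390/29^2⌋ = ⌊1390/841⌋ = 1
(the next term ⌊1390/29^3⌋ = 0, terminating the sum). Summing: v_29(1390!) = 47 + 1 = 48.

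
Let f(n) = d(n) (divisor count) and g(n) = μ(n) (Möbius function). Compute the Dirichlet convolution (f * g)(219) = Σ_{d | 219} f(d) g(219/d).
(d * μ)(219) = 1

Divisors of 219: [1, 3, 73, 219]. For each d | 219:
  d = 1: d(1) · μ(219/1) = 1 · 1 = 1
  d = 3: d(3) · μ(219/3) = 2 · -1 = -2
  d = 73: d(73) · μ(219/73) = 2 · -1 = -2
  d = 219: d(219) · μ(219/219) = 4 · 1 = 4
Summing: (d * μ)(219) = 1 + -2 + -2 + 4 = 1.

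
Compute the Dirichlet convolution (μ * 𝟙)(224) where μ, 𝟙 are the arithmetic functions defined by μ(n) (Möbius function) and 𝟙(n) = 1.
(μ * 𝟙)(224) = 0

Divisors of 224: [1, 2, 4, 7, 8, 14, 16, 28, 32, 56, 112, 224]. For each d | 224:
  d = 1: μ(1) · 𝟙(224/1) = 1 · 1 = 1
  d = 2: μ(2) · 𝟙(224/2) = -1 · 1 = -1
  d = 4: μ(4) · 𝟙(224/4) = 0 · 1 = 0
  d = 7: μ(7) · 𝟙(224/7) = -1 · 1 = -1
  d = 8: μ(8) · 𝟙(224/8) = 0 · 1 = 0
  d = 14: μ(14) · 𝟙(224/14) = 1 · 1 = 1
  d = 16: μ(16) · 𝟙(224/16) = 0 · 1 = 0
  d = 28: μ(28) · 𝟙(224/28) = 0 · 1 = 0
  d = 32: μ(32) · 𝟙(224/32) = 0 · 1 = 0
  d = 56: μ(56) · 𝟙(224/56) = 0 · 1 = 0
  d = 112: μ(112) · 𝟙(224/112) = 0 · 1 = 0
  d = 224: μ(224) · 𝟙(224/224) = 0 · 1 = 0
Summing: (μ * 𝟙)(224) = 1 + -1 + 0 + -1 + 0 + 1 + 0 + 0 + 0 + 0 + 0 + 0 = 0.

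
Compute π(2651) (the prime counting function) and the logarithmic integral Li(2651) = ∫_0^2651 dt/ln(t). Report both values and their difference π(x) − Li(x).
π(2651) = 383;  Li(2651) ≈ 398.84;  π(x) − Li(x) ≈ -15.84.

Direct count of primes ≤ 2651 gives π(2651) = 383. Numerical evaluation of the logarithmic integral gives Li(2651) ≈ 398.84. The difference π(x) − Li(x) ≈ -15.84 is typically negative for small/moderate x (Li(x) overestimates), though Littlewood's theorem shows this sign changes infinitely often.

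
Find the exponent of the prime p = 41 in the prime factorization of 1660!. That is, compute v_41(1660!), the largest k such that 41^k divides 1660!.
v_41(1660!) = 40

Legendre's formula: v_p(n!) = Σ_{k ≥ 1} ⌊n / p^k⌋. For p = 41, n = 1660, the terms are:
  ⌊1660/41^1⌋ = ⌊1660/41⌋ = 40
(the next term ⌊1660/41^2⌋ = 0, terminating the sum). Summing: v_41(1660!) = 40 = 40.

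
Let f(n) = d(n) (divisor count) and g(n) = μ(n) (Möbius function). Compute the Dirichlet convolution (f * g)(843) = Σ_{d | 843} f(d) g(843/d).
(d * μ)(843) = 1

Divisors of 843: [1, 3, 281, 843]. For each d | 843:
  d = 1: d(1) · μ(843/1) = 1 · 1 = 1
  d = 3: d(3) · μ(843/3) = 2 · -1 = -2
  d = 281: d(281) · μ(843/281) = 2 · -1 = -2
  d = 843: d(843) · μ(843/843) = 4 · 1 = 4
Summing: (d * μ)(843) = 1 + -2 + -2 + 4 = 1.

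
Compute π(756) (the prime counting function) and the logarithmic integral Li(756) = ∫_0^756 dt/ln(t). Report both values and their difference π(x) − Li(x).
π(756) = 133;  Li(756) ≈ 141.59;  π(x) − Li(x) ≈ -8.59.

Direct count of primes ≤ 756 gives π(756) = 133. Numerical evaluation of the logarithmic integral gives Li(756) ≈ 141.59. The difference π(x) − Li(x) ≈ -8.59 is typically negative for small/moderate x (Li(x) overestimates), though Littlewood's theorem shows this sign changes infinitely often.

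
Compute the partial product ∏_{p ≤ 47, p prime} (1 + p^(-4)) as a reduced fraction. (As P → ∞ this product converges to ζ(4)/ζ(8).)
∏ = 47811026860845170938198805915402199301066734558460286583378224128/44354583229145063659978971326989541656878007876738536067589135625

The primes p ≤ 47 are [2, 3, 5, 7, 11, 13, 17, 19, 23, 29, 31, 37, 41, 43, 47]. For each, (1 + 1/p^4) = (p^4 + 1)/p^4. Multiplying these fractions over p ∈ [2, 3, 5, 7, 11, 13, 17, 19, 23, 29, 31, 37, 41, 43, 47] gives 47811026860845170938198805915402199301066734558460286583378224128/44354583229145063659978971326989541656878007876738536067589135625. (In the limit P → ∞ this tends to ζ(4)/ζ(8).)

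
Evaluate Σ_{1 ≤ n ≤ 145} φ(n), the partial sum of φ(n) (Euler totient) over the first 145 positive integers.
Σ_{n ≤ 145} φ(n) = 6442

Compute φ(n) for each 1 ≤ n ≤ 145: φ(1) = 1, φ(2) = 1, φ(3) = 2, φ(4) = 2, φ(5) = 4, φ(6) = 2, φ(7) = 6, φ(8) = 4, φ(9) = 6, φ(10) = 4, φ(11) = 10, φ(12) = 4, φ(13) = 12, φ(14) = 6, φ(15) = 8, φ(16) = 8, φ(17) = 16, φ(18) = 6, φ(19) = 18, φ(20) = 8, φ(21) = 12, φ(22) = 10, φ(23) = 22, φ(24) = 8, φ(25) = 20, φ(26) = 12, φ(27) = 18, φ(28) = 12, φ(29) = 28, φ(30) = 8, φ(31) = 30, φ(32) = 16, φ(33) = 20, φ(34) = 16, φ(35) = 24, φ(36) = 12, φ(37) = 36, φ(38) = 18, φ(39) = 24, φ(40) = 16, φ(41) = 40, φ(42) = 12, φ(43) = 42, φ(44) = 20, φ(45) = 24, φ(46) = 22, φ(47) = 46, φ(48) = 16, φ(49) = 42, φ(50) = 20, φ(51) = 32, φ(52) = 24, φ(53) = 52, φ(54) = 18, φ(55) = 40, φ(56) = 24, φ(57) = 36, φ(58) = 28, φ(59) = 58, φ(60) = 16, φ(61) = 60, φ(62) = 30, φ(63) = 36, φ(64) = 32, φ(65) = 48, φ(66) = 20, φ(67) = 66, φ(68) = 32, φ(69) = 44, φ(70) = 24, φ(71) = 70, φ(72) = 24, φ(73) = 72, φ(74) = 36, φ(75) = 40, φ(76) = 36, φ(77) = 60, φ(78) = 24, φ(79) = 78, φ(80) = 32, φ(81) = 54, φ(82) = 40, φ(83) = 82, φ(84) = 24, φ(85) = 64, φ(86) = 42, φ(87) = 56, φ(88) = 40, φ(89) = 88, φ(90) = 24, φ(91) = 72, φ(92) = 44, φ(93) = 60, φ(94) = 46, φ(95) = 72, φ(96) = 32, φ(97) = 96, φ(98) = 42, φ(99) = 60, φ(100) = 40, φ(101) = 100, φ(102) = 32, φ(103) = 102, φ(104) = 48, φ(105) = 48, φ(106) = 52, φ(107) = 106, φ(108) = 36, φ(109) = 108, φ(110) = 40, φ(111) = 72, φ(112) = 48, φ(113) = 112, φ(114) = 36, φ(115) = 88, φ(116) = 56, φ(117) = 72, φ(118) = 58, φ(119) = 96, φ(120) = 32, φ(121) = 110, φ(122) = 60, φ(123) = 80, φ(124) = 60, φ(125) = 100, φ(126) = 36, φ(127) = 126, φ(128) = 64, φ(129) = 84, φ(130) = 48, φ(131) = 130, φ(132) = 40, φ(133) = 108, φ(134) = 66, φ(135) = 72, φ(136) = 64, φ(137) = 136, φ(138) = 44, φ(139) = 138, φ(140) = 48, φ(141) = 92, φ(142) = 70, φ(143) = 120, φ(144) = 48, φ(145) = 112. Summing all 145 values: 6442. (Average order: Σ_{n ≤ x} φ(n) ~ (3/π²) x². For x = 145, (3/π²)·145² ≈ 6390.83.)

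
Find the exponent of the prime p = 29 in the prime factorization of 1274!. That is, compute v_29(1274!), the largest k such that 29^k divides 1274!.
v_29(1274!) = 44

Legendre's formula: v_p(n!) = Σ_{k ≥ 1} ⌊n / p^k⌋. For p = 29, n = 1274, the terms are:
  ⌊1274/29^1⌋ = ⌊1274/29⌋ = 43
  ⌊1274/29^2⌋ = ⌊1274/841⌋ = 1
(the next term ⌊1274/29^3⌋ = 0, terminating the sum). Summing: v_29(1274!) = 43 + 1 = 44.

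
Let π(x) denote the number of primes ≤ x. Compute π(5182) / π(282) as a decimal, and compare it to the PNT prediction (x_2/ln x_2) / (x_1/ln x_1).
π(5182)/π(282) = 690/60 ≈ 11.5000;  PNT prediction ≈ 12.1216.

π(282) = 60 and π(5182) = 690, so π(5182)/π(282) ≈ 11.5000. The PNT-predicted ratio is (5182/ln(5182)) / (282/ln(282)) ≈ 12.1216. The two agree to within a few percent, as expected.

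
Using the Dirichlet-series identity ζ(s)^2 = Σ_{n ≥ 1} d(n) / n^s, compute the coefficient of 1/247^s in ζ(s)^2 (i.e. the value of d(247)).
d(247) = 4

ζ(s)^2 = (Σ 1/m^s)(Σ 1/k^s). The coefficient of 1/n^s in the product is the number of ordered pairs (m, k) with mk = n, which equals d(n). For n = 247, divisors are [1, 13, 19, 247], so d(247) = 4.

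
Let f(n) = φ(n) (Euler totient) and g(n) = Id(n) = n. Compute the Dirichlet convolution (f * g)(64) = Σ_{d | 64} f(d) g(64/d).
(φ * Id)(64) = 256

Divisors of 64: [1, 2, 4, 8, 16, 32, 64]. For each d | 64:
  d = 1: φ(1) · Id(64/1) = 1 · 64 = 64
  d = 2: φ(2) · Id(64/2) = 1 · 32 = 32
  d = 4: φ(4) · Id(64/4) = 2 · 16 = 32
  d = 8: φ(8) · Id(64/8) = 4 · 8 = 32
  d = 16: φ(16) · Id(64/16) = 8 · 4 = 32
  d = 32: φ(32) · Id(64/32) = 16 · 2 = 32
  d = 64: φ(64) · Id(64/64) = 32 · 1 = 32
Summing: (φ * Id)(64) = 64 + 32 + 32 + 32 + 32 + 32 + 32 = 256.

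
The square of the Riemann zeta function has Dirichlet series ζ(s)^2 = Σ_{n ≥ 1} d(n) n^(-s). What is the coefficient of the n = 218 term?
d(218) = 4

ζ(s)^2 = (Σ 1/m^s)(Σ 1/k^s). The coefficient of 1/n^s in the product is the number of ordered pairs (m, k) with mk = n, which equals d(n). For n = 218, divisors are [1, 2, 109, 218], so d(218) = 4.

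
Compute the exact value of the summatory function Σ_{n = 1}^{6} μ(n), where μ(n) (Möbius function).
Σ_{n ≤ 6} μ(n) = -1

Compute μ(n) for each 1 ≤ n ≤ 6: μ(1) = 1, μ(2) = -1, μ(3) = -1, μ(4) = 0, μ(5) = -1, μ(6) = 1. Summing all 6 values: -1. (Mertens function M(x) = Σ_{n ≤ x} μ(n); on average M(x) should be small (PNT ⟺ M(x) = o(x)).)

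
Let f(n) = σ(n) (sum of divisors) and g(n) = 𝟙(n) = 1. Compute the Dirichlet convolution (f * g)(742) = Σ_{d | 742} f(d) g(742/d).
(σ * 𝟙)(742) = 1980

Divisors of 742: [1, 2, 7, 14, 53, 106, 371, 742]. For each d | 742:
  d = 1: σ(1) · 𝟙(742/1) = 1 · 1 = 1
  d = 2: σ(2) · 𝟙(742/2) = 3 · 1 = 3
  d = 7: σ(7) · 𝟙(742/7) = 8 · 1 = 8
  d = 14: σ(14) · 𝟙(742/14) = 24 · 1 = 24
  d = 53: σ(53) · 𝟙(742/53) = 54 · 1 = 54
  d = 106: σ(106) · 𝟙(742/106) = 162 · 1 = 162
  d = 371: σ(371) · 𝟙(742/371) = 432 · 1 = 432
  d = 742: σ(742) · 𝟙(742/742) = 1296 · 1 = 1296
Summing: (σ * 𝟙)(742) = 1 + 3 + 8 + 24 + 54 + 162 + 432 + 1296 = 1980.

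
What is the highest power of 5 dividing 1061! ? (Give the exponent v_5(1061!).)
v_5(1061!) = 263

Legendre's formula: v_p(n!) = Σ_{k ≥ 1} ⌊n / p^k⌋. For p = 5, n = 1061, the terms are:
  ⌊1061/5^1⌋ = ⌊1061/5⌋ = 212
  ⌊1061/5^2⌋ = ⌊1061/25⌋ = 42
  ⌊1061/5^3⌋ = ⌊1061/125⌋ = 8
  ⌊1061/5^4⌋ = ⌊1061/625⌋ = 1
(the next term ⌊1061/5^5⌋ = 0, terminating the sum). Summing: v_5(1061!) = 212 + 42 + 8 + 1 = 263.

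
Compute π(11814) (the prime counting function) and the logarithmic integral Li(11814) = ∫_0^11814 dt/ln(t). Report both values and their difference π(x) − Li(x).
π(11814) = 1416;  Li(11814) ≈ 1441.28;  π(x) − Li(x) ≈ -25.28.

Direct count of primes ≤ 11814 gives π(11814) = 1416. Numerical evaluation of the logarithmic integral gives Li(11814) ≈ 1441.28. The difference π(x) − Li(x) ≈ -25.28 is typically negative for small/moderate x (Li(x) overestimates), though Littlewood's theorem shows this sign changes infinitely often.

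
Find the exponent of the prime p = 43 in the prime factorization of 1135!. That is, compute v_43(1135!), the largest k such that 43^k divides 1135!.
v_43(1135!) = 26

Legendre's formula: v_p(n!) = Σ_{k ≥ 1} ⌊n / p^k⌋. For p = 43, n = 1135, the terms are:
  ⌊1135/43^1⌋ = ⌊1135/43⌋ = 26
(the next term ⌊1135/43^2⌋ = 0, terminating the sum). Summing: v_43(1135!) = 26 = 26.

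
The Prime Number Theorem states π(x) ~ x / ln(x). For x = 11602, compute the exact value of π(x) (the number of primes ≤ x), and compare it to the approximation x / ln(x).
π(11602) = 1396;  x/ln(x) ≈ 1239.67;  relative error ≈ 11.20%.

Directly count primes up to 11602: π(11602) = 1396. The PNT approximation gives 11602/ln(11602) ≈ 11602/9.35893 ≈ 1239.67. Relative error (π(x) − x/ln(x)) / π(x) ≈ 11.20%; the approximation is known to undercount slightly (Li(x) is a better estimate).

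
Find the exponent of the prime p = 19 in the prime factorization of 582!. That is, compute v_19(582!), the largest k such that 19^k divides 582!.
v_19(582!) = 31

Legendre's formula: v_p(n!) = Σ_{k ≥ 1} ⌊n / p^k⌋. For p = 19, n = 582, the terms are:
  ⌊582/19^1⌋ = ⌊582/19⌋ = 30
  ⌊582/19^2⌋ = ⌊582/361⌋ = 1
(the next term ⌊582/19^3⌋ = 0, terminating the sum). Summing: v_19(582!) = 30 + 1 = 31.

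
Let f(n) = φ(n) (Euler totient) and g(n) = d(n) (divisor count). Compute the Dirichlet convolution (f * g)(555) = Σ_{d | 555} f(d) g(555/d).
(φ * d)(555) = 912

Divisors of 555: [1, 3, 5, 15, 37, 111, 185, 555]. For each d | 555:
  d = 1: φ(1) · d(555/1) = 1 · 8 = 8
  d = 3: φ(3) · d(555/3) = 2 · 4 = 8
  d = 5: φ(5) · d(555/5) = 4 · 4 = 16
  d = 15: φ(15) · d(555/15) = 8 · 2 = 16
  d = 37: φ(37) · d(555/37) = 36 · 4 = 144
  d = 111: φ(111) · d(555/111) = 72 · 2 = 144
  d = 185: φ(185) · d(555/185) = 144 · 2 = 288
  d = 555: φ(555) · d(555/555) = 288 · 1 = 288
Summing: (φ * d)(555) = 8 + 8 + 16 + 16 + 144 + 144 + 288 + 288 = 912.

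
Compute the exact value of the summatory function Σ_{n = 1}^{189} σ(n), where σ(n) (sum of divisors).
Σ_{n ≤ 189} σ(n) = 29430

Compute σ(n) for each 1 ≤ n ≤ 189: σ(1) = 1, σ(2) = 3, σ(3) = 4, σ(4) = 7, σ(5) = 6, σ(6) = 12, σ(7) = 8, σ(8) = 15, σ(9) = 13, σ(10) = 18, σ(11) = 12, σ(12) = 28, σ(13) = 14, σ(14) = 24, σ(15) = 24, σ(16) = 31, σ(17) = 18, σ(18) = 39, σ(19) = 20, σ(20) = 42, σ(21) = 32, σ(22) = 36, σ(23) = 24, σ(24) = 60, σ(25) = 31, σ(26) = 42, σ(27) = 40, σ(28) = 56, σ(29) = 30, σ(30) = 72, σ(31) = 32, σ(32) = 63, σ(33) = 48, σ(34) = 54, σ(35) = 48, σ(36) = 91, σ(37) = 38, σ(38) = 60, σ(39) = 56, σ(40) = 90, σ(41) = 42, σ(42) = 96, σ(43) = 44, σ(44) = 84, σ(45) = 78, σ(46) = 72, σ(47) = 48, σ(48) = 124, σ(49) = 57, σ(50) = 93, σ(51) = 72, σ(52) = 98, σ(53) = 54, σ(54) = 120, σ(55) = 72, σ(56) = 120, σ(57) = 80, σ(58) = 90, σ(59) = 60, σ(60) = 168, σ(61) = 62, σ(62) = 96, σ(63) = 104, σ(64) = 127, σ(65) = 84, σ(66) = 144, σ(67) = 68, σ(68) = 126, σ(69) = 96, σ(70) = 144, σ(71) = 72, σ(72) = 195, σ(73) = 74, σ(74) = 114, σ(75) = 124, σ(76) = 140, σ(77) = 96, σ(78) = 168, σ(79) = 80, σ(80) = 186, σ(81) = 121, σ(82) = 126, σ(83) = 84, σ(84) = 224, σ(85) = 108, σ(86) = 132, σ(87) = 120, σ(88) = 180, σ(89) = 90, σ(90) = 234, σ(91) = 112, σ(92) = 168, σ(93) = 128, σ(94) = 144, σ(95) = 120, σ(96) = 252, σ(97) = 98, σ(98) = 171, σ(99) = 156, σ(100) = 217, σ(101) = 102, σ(102) = 216, σ(103) = 104, σ(104) = 210, σ(105) = 192, σ(106) = 162, σ(107) = 108, σ(108) = 280, σ(109) = 110, σ(110) = 216, σ(111) = 152, σ(112) = 248, σ(113) = 114, σ(114) = 240, σ(115) = 144, σ(116) = 210, σ(117) = 182, σ(118) = 180, σ(119) = 144, σ(120) = 360, σ(121) = 133, σ(122) = 186, σ(123) = 168, σ(124) = 224, σ(125) = 156, σ(126) = 312, σ(127) = 128, σ(128) = 255, σ(129) = 176, σ(130) = 252, σ(131) = 132, σ(132) = 336, σ(133) = 160, σ(134) = 204, σ(135) = 240, σ(136) = 270, σ(137) = 138, σ(138) = 288, σ(139) = 140, σ(140) = 336, σ(141) = 192, σ(142) = 216, σ(143) = 168, σ(144) = 403, σ(145) = 180, σ(146) = 222, σ(147) = 228, σ(148) = 266, σ(149) = 150, σ(150) = 372, σ(151) = 152, σ(152) = 300, σ(153) = 234, σ(154) = 288, σ(155) = 192, σ(156) = 392, σ(157) = 158, σ(158) = 240, σ(159) = 216, σ(160) = 378, σ(161) = 192, σ(162) = 363, σ(163) = 164, σ(164) = 294, σ(165) = 288, σ(166) = 252, σ(167) = 168, σ(168) = 480, σ(169) = 183, σ(170) = 324, σ(171) = 260, σ(172) = 308, σ(173) = 174, σ(174) = 360, σ(175) = 248, σ(176) = 372, σ(177) = 240, σ(178) = 270, σ(179) = 180, σ(180) = 546, σ(181) = 182, σ(182) = 336, σ(183) = 248, σ(184) = 360, σ(185) = 228, σ(186) = 384, σ(187) = 216, σ(188) = 336, σ(189) = 320. Summing all 189 values: 29430. (Average order: Σ_{n ≤ x} σ(n) ~ (π²/12) x². For x = 189, (π²/12)·189² ≈ 29379.34.)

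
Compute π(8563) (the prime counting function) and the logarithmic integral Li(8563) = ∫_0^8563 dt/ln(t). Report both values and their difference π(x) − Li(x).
π(8563) = 1067;  Li(8563) ≈ 1088.82;  π(x) − Li(x) ≈ -21.82.

Direct count of primes ≤ 8563 gives π(8563) = 1067. Numerical evaluation of the logarithmic integral gives Li(8563) ≈ 1088.82. The difference π(x) − Li(x) ≈ -21.82 is typically negative for small/moderate x (Li(x) overestimates), though Littlewood's theorem shows this sign changes infinitely often.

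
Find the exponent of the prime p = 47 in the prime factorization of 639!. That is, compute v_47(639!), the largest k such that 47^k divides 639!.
v_47(639!) = 13

Legendre's formula: v_p(n!) = Σ_{k ≥ 1} ⌊n / p^k⌋. For p = 47, n = 639, the terms are:
  ⌊639/47^1⌋ = ⌊639/47⌋ = 13
(the next term ⌊639/47^2⌋ = 0, terminating the sum). Summing: v_47(639!) = 13 = 13.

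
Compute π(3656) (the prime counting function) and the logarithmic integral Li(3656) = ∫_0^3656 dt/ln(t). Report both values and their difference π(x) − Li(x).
π(3656) = 510;  Li(3656) ≈ 523.67;  π(x) − Li(x) ≈ -13.67.

Direct count of primes ≤ 3656 gives π(3656) = 510. Numerical evaluation of the logarithmic integral gives Li(3656) ≈ 523.67. The difference π(x) − Li(x) ≈ -13.67 is typically negative for small/moderate x (Li(x) overestimates), though Littlewood's theorem shows this sign changes infinitely often.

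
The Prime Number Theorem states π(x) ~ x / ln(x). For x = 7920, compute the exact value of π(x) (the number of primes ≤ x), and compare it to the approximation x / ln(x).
π(7920) = 1000;  x/ln(x) ≈ 882.24;  relative error ≈ 11.78%.

Directly count primes up to 7920: π(7920) = 1000. The PNT approximation gives 7920/ln(7920) ≈ 7920/8.97715 ≈ 882.24. Relative error (π(x) − x/ln(x)) / π(x) ≈ 11.78%; the approximation is known to undercount slightly (Li(x) is a better estimate).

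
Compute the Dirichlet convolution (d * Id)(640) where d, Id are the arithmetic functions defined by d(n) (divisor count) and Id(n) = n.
(d * Id)(640) = 3514

Divisors of 640: [1, 2, 4, 5, 8, 10, 16, 20, 32, 40, 64, 80, 128, 160, 320, 640]. For each d | 640:
  d = 1: d(1) · Id(640/1) = 1 · 640 = 640
  d = 2: d(2) · Id(640/2) = 2 · 320 = 640
  d = 4: d(4) · Id(640/4) = 3 · 160 = 480
  d = 5: d(5) · Id(640/5) = 2 · 128 = 256
  d = 8: d(8) · Id(640/8) = 4 · 80 = 320
  d = 10: d(10) · Id(640/10) = 4 · 64 = 256
  d = 16: d(16) · Id(640/16) = 5 · 40 = 200
  d = 20: d(20) · Id(640/20) = 6 · 32 = 192
  d = 32: d(32) · Id(640/32) = 6 · 20 = 120
  d = 40: d(40) · Id(640/40) = 8 · 16 = 128
  d = 64: d(64) · Id(640/64) = 7 · 10 = 70
  d = 80: d(80) · Id(640/80) = 10 · 8 = 80
  d = 128: d(128) · Id(640/128) = 8 · 5 = 40
  d = 160: d(160) · Id(640/160) = 12 · 4 = 48
  d = 320: d(320) · Id(640/320) = 14 · 2 = 28
  d = 640: d(640) · Id(640/640) = 16 · 1 = 16
Summing: (d * Id)(640) = 640 + 640 + 480 + 256 + 320 + 256 + 200 + 192 + 120 + 128 + 70 + 80 + 40 + 48 + 28 + 16 = 3514.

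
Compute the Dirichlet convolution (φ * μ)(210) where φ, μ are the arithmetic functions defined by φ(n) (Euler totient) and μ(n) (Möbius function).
(φ * μ)(210) = 0

Divisors of 210: [1, 2, 3, 5, 6, 7, 10, 14, 15, 21, 30, 35, 42, 70, 105, 210]. For each d | 210:
  d = 1: φ(1) · μ(210/1) = 1 · 1 = 1
  d = 2: φ(2) · μ(210/2) = 1 · -1 = -1
  d = 3: φ(3) · μ(210/3) = 2 · -1 = -2
  d = 5: φ(5) · μ(210/5) = 4 · -1 = -4
  d = 6: φ(6) · μ(210/6) = 2 · 1 = 2
  d = 7: φ(7) · μ(210/7) = 6 · -1 = -6
  d = 10: φ(10) · μ(210/10) = 4 · 1 = 4
  d = 14: φ(14) · μ(210/14) = 6 · 1 = 6
  d = 15: φ(15) · μ(210/15) = 8 · 1 = 8
  d = 21: φ(21) · μ(210/21) = 12 · 1 = 12
  d = 30: φ(30) · μ(210/30) = 8 · -1 = -8
  d = 35: φ(35) · μ(210/35) = 24 · 1 = 24
  d = 42: φ(42) · μ(210/42) = 12 · -1 = -12
  d = 70: φ(70) · μ(210/70) = 24 · -1 = -24
  d = 105: φ(105) · μ(210/105) = 48 · -1 = -48
  d = 210: φ(210) · μ(210/210) = 48 · 1 = 48
Summing: (φ * μ)(210) = 1 + -1 + -2 + -4 + 2 + -6 + 4 + 6 + 8 + 12 + -8 + 24 + -12 + -24 + -48 + 48 = 0.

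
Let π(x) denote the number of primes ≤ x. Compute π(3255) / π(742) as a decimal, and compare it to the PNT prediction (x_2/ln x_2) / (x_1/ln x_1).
π(3255)/π(742) = 459/131 ≈ 3.5038;  PNT prediction ≈ 3.5848.

π(742) = 131 and π(3255) = 459, so π(3255)/π(742) ≈ 3.5038. The PNT-predicted ratio is (3255/ln(3255)) / (742/ln(742)) ≈ 3.5848. The two agree to within a few percent, as expected.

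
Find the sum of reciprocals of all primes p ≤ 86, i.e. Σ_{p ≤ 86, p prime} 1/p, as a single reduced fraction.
Σ 1/p = 475714535349241099037539188841003/267064515689275851355624017992790

π(86) = 23, so the primes ≤ 86 are [2, 3, 5, 7, 11, 13, 17, 19, 23, 29, 31, 37, 41, 43, 47, 53, 59, 61, 67, 71, 73, 79, 83]. Summing 1/p over these primes: 475714535349241099037539188841003/267064515689275851355624017992790 ≈ 1.7813. Mertens estimate ln ln(86) + 0.2615 ≈ 1.7554.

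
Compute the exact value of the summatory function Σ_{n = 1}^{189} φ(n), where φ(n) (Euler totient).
Σ_{n ≤ 189} φ(n) = 10904

Compute φ(n) for each 1 ≤ n ≤ 189: φ(1) = 1, φ(2) = 1, φ(3) = 2, φ(4) = 2, φ(5) = 4, φ(6) = 2, φ(7) = 6, φ(8) = 4, φ(9) = 6, φ(10) = 4, φ(11) = 10, φ(12) = 4, φ(13) = 12, φ(14) = 6, φ(15) = 8, φ(16) = 8, φ(17) = 16, φ(18) = 6, φ(19) = 18, φ(20) = 8, φ(21) = 12, φ(22) = 10, φ(23) = 22, φ(24) = 8, φ(25) = 20, φ(26) = 12, φ(27) = 18, φ(28) = 12, φ(29) = 28, φ(30) = 8, φ(31) = 30, φ(32) = 16, φ(33) = 20, φ(34) = 16, φ(35) = 24, φ(36) = 12, φ(37) = 36, φ(38) = 18, φ(39) = 24, φ(40) = 16, φ(41) = 40, φ(42) = 12, φ(43) = 42, φ(44) = 20, φ(45) = 24, φ(46) = 22, φ(47) = 46, φ(48) = 16, φ(49) = 42, φ(50) = 20, φ(51) = 32, φ(52) = 24, φ(53) = 52, φ(54) = 18, φ(55) = 40, φ(56) = 24, φ(57) = 36, φ(58) = 28, φ(59) = 58, φ(60) = 16, φ(61) = 60, φ(62) = 30, φ(63) = 36, φ(64) = 32, φ(65) = 48, φ(66) = 20, φ(67) = 66, φ(68) = 32, φ(69) = 44, φ(70) = 24, φ(71) = 70, φ(72) = 24, φ(73) = 72, φ(74) = 36, φ(75) = 40, φ(76) = 36, φ(77) = 60, φ(78) = 24, φ(79) = 78, φ(80) = 32, φ(81) = 54, φ(82) = 40, φ(83) = 82, φ(84) = 24, φ(85) = 64, φ(86) = 42, φ(87) = 56, φ(88) = 40, φ(89) = 88, φ(90) = 24, φ(91) = 72, φ(92) = 44, φ(93) = 60, φ(94) = 46, φ(95) = 72, φ(96) = 32, φ(97) = 96, φ(98) = 42, φ(99) = 60, φ(100) = 40, φ(101) = 100, φ(102) = 32, φ(103) = 102, φ(104) = 48, φ(105) = 48, φ(106) = 52, φ(107) = 106, φ(108) = 36, φ(109) = 108, φ(110) = 40, φ(111) = 72, φ(112) = 48, φ(113) = 112, φ(114) = 36, φ(115) = 88, φ(116) = 56, φ(117) = 72, φ(118) = 58, φ(119) = 96, φ(120) = 32, φ(121) = 110, φ(122) = 60, φ(123) = 80, φ(124) = 60, φ(125) = 100, φ(126) = 36, φ(127) = 126, φ(128) = 64, φ(129) = 84, φ(130) = 48, φ(131) = 130, φ(132) = 40, φ(133) = 108, φ(134) = 66, φ(135) = 72, φ(136) = 64, φ(137) = 136, φ(138) = 44, φ(139) = 138, φ(140) = 48, φ(141) = 92, φ(142) = 70, φ(143) = 120, φ(144) = 48, φ(145) = 112, φ(146) = 72, φ(147) = 84, φ(148) = 72, φ(149) = 148, φ(150) = 40, φ(151) = 150, φ(152) = 72, φ(153) = 96, φ(154) = 60, φ(155) = 120, φ(156) = 48, φ(157) = 156, φ(158) = 78, φ(159) = 104, φ(160) = 64, φ(161) = 132, φ(162) = 54, φ(163) = 162, φ(164) = 80, φ(165) = 80, φ(166) = 82, φ(167) = 166, φ(168) = 48, φ(169) = 156, φ(170) = 64, φ(171) = 108, φ(172) = 84, φ(173) = 172, φ(174) = 56, φ(175) = 120, φ(176) = 80, φ(177) = 116, φ(178) = 88, φ(179) = 178, φ(180) = 48, φ(181) = 180, φ(182) = 72, φ(183) = 120, φ(184) = 88, φ(185) = 144, φ(186) = 60, φ(187) = 160, φ(188) = 92, φ(189) = 108. Summing all 189 values: 10904. (Average order: Σ_{n ≤ x} φ(n) ~ (3/π²) x². For x = 189, (3/π²)·189² ≈ 10857.88.)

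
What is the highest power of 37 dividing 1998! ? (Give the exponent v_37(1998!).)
v_37(1998!) = 55

Legendre's formula: v_p(n!) = Σ_{k ≥ 1} ⌊n / p^k⌋. For p = 37, n = 1998, the terms are:
  ⌊1998/37^1⌋ = ⌊1998/37⌋ = 54
  ⌊1998/37^2⌋ = ⌊1998/1369⌋ = 1
(the next term ⌊1998/37^3⌋ = 0, terminating the sum). Summing: v_37(1998!) = 54 + 1 = 55.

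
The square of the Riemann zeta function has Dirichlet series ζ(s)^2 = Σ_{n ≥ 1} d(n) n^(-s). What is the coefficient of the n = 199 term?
d(199) = 2

ζ(s)^2 = (Σ 1/m^s)(Σ 1/k^s). The coefficient of 1/n^s in the product is the number of ordered pairs (m, k) with mk = n, which equals d(n). For n = 199, divisors are [1, 199], so d(199) = 2.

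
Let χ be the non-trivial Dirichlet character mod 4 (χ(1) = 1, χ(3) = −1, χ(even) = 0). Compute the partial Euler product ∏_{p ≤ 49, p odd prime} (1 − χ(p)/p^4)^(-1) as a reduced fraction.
∏ = 424022009220093808147330044599350686845258380222853/428762185161728930691534489551822091105495385374720

The odd primes p ≤ 49 are [3, 5, 7, 11, 13, 17, 19, 23, 29, 31, 37, 41, 43, 47]. For each, χ(p) = 1 if p ≡ 1 mod 4, χ(p) = −1 if p ≡ 3 mod 4. Taking (1 − χ(p)/p^4)^(-1) = p^4/(p^4 − χ(p)): (1 − (-1)/3^4)^(-1) · (1 − (1)/5^4)^(-1) · (1 − (-1)/7^4)^(-1) · (1 − (-1)/11^4)^(-1) · (1 − (1)/13^4)^(-1) · (1 − (1)/17^4)^(-1) · (1 − (-1)/19^4)^(-1) · (1 − (-1)/23^4)^(-1) · (1 − (1)/29^4)^(-1) · (1 − (-1)/31^4)^(-1) · (1 − (1)/37^4)^(-1) · (1 − (1)/41^4)^(-1) · (1 − (-1)/43^4)^(-1) · (1 − (-1)/47^4)^(-1) = 424022009220093808147330044599350686845258380222853/428762185161728930691534489551822091105495385374720.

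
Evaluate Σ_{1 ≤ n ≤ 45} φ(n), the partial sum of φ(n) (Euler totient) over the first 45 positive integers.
Σ_{n ≤ 45} φ(n) = 628

Compute φ(n) for each 1 ≤ n ≤ 45: φ(1) = 1, φ(2) = 1, φ(3) = 2, φ(4) = 2, φ(5) = 4, φ(6) = 2, φ(7) = 6, φ(8) = 4, φ(9) = 6, φ(10) = 4, φ(11) = 10, φ(12) = 4, φ(13) = 12, φ(14) = 6, φ(15) = 8, φ(16) = 8, φ(17) = 16, φ(18) = 6, φ(19) = 18, φ(20) = 8, φ(21) = 12, φ(22) = 10, φ(23) = 22, φ(24) = 8, φ(25) = 20, φ(26) = 12, φ(27) = 18, φ(28) = 12, φ(29) = 28, φ(30) = 8, φ(31) = 30, φ(32) = 16, φ(33) = 20, φ(34) = 16, φ(35) = 24, φ(36) = 12, φ(37) = 36, φ(38) = 18, φ(39) = 24, φ(40) = 16, φ(41) = 40, φ(42) = 12, φ(43) = 42, φ(44) = 20, φ(45) = 24. Summing all 45 values: 628. (Average order: Σ_{n ≤ x} φ(n) ~ (3/π²) x². For x = 45, (3/π²)·45² ≈ 615.53.)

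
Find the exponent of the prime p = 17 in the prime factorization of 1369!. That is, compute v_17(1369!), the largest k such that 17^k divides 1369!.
v_17(1369!) = 84

Legendre's formula: v_p(n!) = Σ_{k ≥ 1} ⌊n / p^k⌋. For p = 17, n = 1369, the terms are:
  ⌊1369/17^1⌋ = ⌊1369/17⌋ = 80
  ⌊1369/17^2⌋ = ⌊1369/289⌋ = 4
(the next term ⌊1369/17^3⌋ = 0, terminating the sum). Summing: v_17(1369!) = 80 + 4 = 84.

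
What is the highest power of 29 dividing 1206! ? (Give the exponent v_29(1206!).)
v_29(1206!) = 42

Legendre's formula: v_p(n!) = Σ_{k ≥ 1} ⌊n / p^k⌋. For p = 29, n = 1206, the terms are:
  ⌊1206/29^1⌋ = ⌊1206/29⌋ = 41
  ⌊1206/29^2⌋ = ⌊1206/841⌋ = 1
(the next term ⌊1206/29^3⌋ = 0, terminating the sum). Summing: v_29(1206!) = 41 + 1 = 42.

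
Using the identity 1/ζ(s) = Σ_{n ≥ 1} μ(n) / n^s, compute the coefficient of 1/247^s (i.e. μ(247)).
μ(247) = 1

Factor n = 247 = 13 · 19. μ(n) = 0 if any exponent ≥ 2 (not squarefree); otherwise μ(n) = (−1)^{ω(n)} where ω(n) is the number of distinct prime factors. Applying: μ(247) = 1.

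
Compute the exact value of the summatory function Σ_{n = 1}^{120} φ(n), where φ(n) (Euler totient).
Σ_{n ≤ 120} φ(n) = 4386

Compute φ(n) for each 1 ≤ n ≤ 120: φ(1) = 1, φ(2) = 1, φ(3) = 2, φ(4) = 2, φ(5) = 4, φ(6) = 2, φ(7) = 6, φ(8) = 4, φ(9) = 6, φ(10) = 4, φ(11) = 10, φ(12) = 4, φ(13) = 12, φ(14) = 6, φ(15) = 8, φ(16) = 8, φ(17) = 16, φ(18) = 6, φ(19) = 18, φ(20) = 8, φ(21) = 12, φ(22) = 10, φ(23) = 22, φ(24) = 8, φ(25) = 20, φ(26) = 12, φ(27) = 18, φ(28) = 12, φ(29) = 28, φ(30) = 8, φ(31) = 30, φ(32) = 16, φ(33) = 20, φ(34) = 16, φ(35) = 24, φ(36) = 12, φ(37) = 36, φ(38) = 18, φ(39) = 24, φ(40) = 16, φ(41) = 40, φ(42) = 12, φ(43) = 42, φ(44) = 20, φ(45) = 24, φ(46) = 22, φ(47) = 46, φ(48) = 16, φ(49) = 42, φ(50) = 20, φ(51) = 32, φ(52) = 24, φ(53) = 52, φ(54) = 18, φ(55) = 40, φ(56) = 24, φ(57) = 36, φ(58) = 28, φ(59) = 58, φ(60) = 16, φ(61) = 60, φ(62) = 30, φ(63) = 36, φ(64) = 32, φ(65) = 48, φ(66) = 20, φ(67) = 66, φ(68) = 32, φ(69) = 44, φ(70) = 24, φ(71) = 70, φ(72) = 24, φ(73) = 72, φ(74) = 36, φ(75) = 40, φ(76) = 36, φ(77) = 60, φ(78) = 24, φ(79) = 78, φ(80) = 32, φ(81) = 54, φ(82) = 40, φ(83) = 82, φ(84) = 24, φ(85) = 64, φ(86) = 42, φ(87) = 56, φ(88) = 40, φ(89) = 88, φ(90) = 24, φ(91) = 72, φ(92) = 44, φ(93) = 60, φ(94) = 46, φ(95) = 72, φ(96) = 32, φ(97) = 96, φ(98) = 42, φ(99) = 60, φ(100) = 40, φ(101) = 100, φ(102) = 32, φ(103) = 102, φ(104) = 48, φ(105) = 48, φ(106) = 52, φ(107) = 106, φ(108) = 36, φ(109) = 108, φ(110) = 40, φ(111) = 72, φ(112) = 48, φ(113) = 112, φ(114) = 36, φ(115) = 88, φ(116) = 56, φ(117) = 72, φ(118) = 58, φ(119) = 96, φ(120) = 32. Summing all 120 values: 4386. (Average order: Σ_{n ≤ x} φ(n) ~ (3/π²) x². For x = 120, (3/π²)·120² ≈ 4377.08.)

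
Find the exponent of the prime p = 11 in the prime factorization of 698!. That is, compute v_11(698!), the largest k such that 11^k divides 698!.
v_11(698!) = 68

Legendre's formula: v_p(n!) = Σ_{k ≥ 1} ⌊n / p^k⌋. For p = 11, n = 698, the terms are:
  ⌊698/11^1⌋ = ⌊698/11⌋ = 63
  ⌊698/11^2⌋ = ⌊698/121⌋ = 5
(the next term ⌊698/11^3⌋ = 0, terminating the sum). Summing: v_11(698!) = 63 + 5 = 68.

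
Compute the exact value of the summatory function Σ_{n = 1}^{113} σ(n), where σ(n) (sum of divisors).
Σ_{n ≤ 113} σ(n) = 10513

Compute σ(n) for each 1 ≤ n ≤ 113: σ(1) = 1, σ(2) = 3, σ(3) = 4, σ(4) = 7, σ(5) = 6, σ(6) = 12, σ(7) = 8, σ(8) = 15, σ(9) = 13, σ(10) = 18, σ(11) = 12, σ(12) = 28, σ(13) = 14, σ(14) = 24, σ(15) = 24, σ(16) = 31, σ(17) = 18, σ(18) = 39, σ(19) = 20, σ(20) = 42, σ(21) = 32, σ(22) = 36, σ(23) = 24, σ(24) = 60, σ(25) = 31, σ(26) = 42, σ(27) = 40, σ(28) = 56, σ(29) = 30, σ(30) = 72, σ(31) = 32, σ(32) = 63, σ(33) = 48, σ(34) = 54, σ(35) = 48, σ(36) = 91, σ(37) = 38, σ(38) = 60, σ(39) = 56, σ(40) = 90, σ(41) = 42, σ(42) = 96, σ(43) = 44, σ(44) = 84, σ(45) = 78, σ(46) = 72, σ(47) = 48, σ(48) = 124, σ(49) = 57, σ(50) = 93, σ(51) = 72, σ(52) = 98, σ(53) = 54, σ(54) = 120, σ(55) = 72, σ(56) = 120, σ(57) = 80, σ(58) = 90, σ(59) = 60, σ(60) = 168, σ(61) = 62, σ(62) = 96, σ(63) = 104, σ(64) = 127, σ(65) = 84, σ(66) = 144, σ(67) = 68, σ(68) = 126, σ(69) = 96, σ(70) = 144, σ(71) = 72, σ(72) = 195, σ(73) = 74, σ(74) = 114, σ(75) = 124, σ(76) = 140, σ(77) = 96, σ(78) = 168, σ(79) = 80, σ(80) = 186, σ(81) = 121, σ(82) = 126, σ(83) = 84, σ(84) = 224, σ(85) = 108, σ(86) = 132, σ(87) = 120, σ(88) = 180, σ(89) = 90, σ(90) = 234, σ(91) = 112, σ(92) = 168, σ(93) = 128, σ(94) = 144, σ(95) = 120, σ(96) = 252, σ(97) = 98, σ(98) = 171, σ(99) = 156, σ(100) = 217, σ(101) = 102, σ(102) = 216, σ(103) = 104, σ(104) = 210, σ(105) = 192, σ(106) = 162, σ(107) = 108, σ(108) = 280, σ(109) = 110, σ(110) = 216, σ(111) = 152, σ(112) = 248, σ(113) = 114. Summing all 113 values: 10513. (Average order: Σ_{n ≤ x} σ(n) ~ (π²/12) x². For x = 113, (π²/12)·113² ≈ 10502.08.)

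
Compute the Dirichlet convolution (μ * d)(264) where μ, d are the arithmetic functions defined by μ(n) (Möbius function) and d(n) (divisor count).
(μ * d)(264) = 1

Divisors of 264: [1, 2, 3, 4, 6, 8, 11, 12, 22, 24, 33, 44, 66, 88, 132, 264]. For each d | 264:
  d = 1: μ(1) · d(264/1) = 1 · 16 = 16
  d = 2: μ(2) · d(264/2) = -1 · 12 = -12
  d = 3: μ(3) · d(264/3) = -1 · 8 = -8
  d = 4: μ(4) · d(264/4) = 0 · 8 = 0
  d = 6: μ(6) · d(264/6) = 1 · 6 = 6
  d = 8: μ(8) · d(264/8) = 0 · 4 = 0
  d = 11: μ(11) · d(264/11) = -1 · 8 = -8
  d = 12: μ(12) · d(264/12) = 0 · 4 = 0
  d = 22: μ(22) · d(264/22) = 1 · 6 = 6
  d = 24: μ(24) · d(264/24) = 0 · 2 = 0
  d = 33: μ(33) · d(264/33) = 1 · 4 = 4
  d = 44: μ(44) · d(264/44) = 0 · 4 = 0
  d = 66: μ(66) · d(264/66) = -1 · 3 = -3
  d = 88: μ(88) · d(264/88) = 0 · 2 = 0
  d = 132: μ(132) · d(264/132) = 0 · 2 = 0
  d = 264: μ(264) · d(264/264) = 0 · 1 = 0
Summing: (μ * d)(264) = 16 + -12 + -8 + 0 + 6 + 0 + -8 + 0 + 6 + 0 + 4 + 0 + -3 + 0 + 0 + 0 = 1.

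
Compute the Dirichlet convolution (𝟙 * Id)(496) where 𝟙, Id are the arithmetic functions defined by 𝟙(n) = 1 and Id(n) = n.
(𝟙 * Id)(496) = 992

Divisors of 496: [1, 2, 4, 8, 16, 31, 62, 124, 248, 496]. For each d | 496:
  d = 1: 𝟙(1) · Id(496/1) = 1 · 496 = 496
  d = 2: 𝟙(2) · Id(496/2) = 1 · 248 = 248
  d = 4: 𝟙(4) · Id(496/4) = 1 · 124 = 124
  d = 8: 𝟙(8) · Id(496/8) = 1 · 62 = 62
  d = 16: 𝟙(16) · Id(496/16) = 1 · 31 = 31
  d = 31: 𝟙(31) · Id(496/31) = 1 · 16 = 16
  d = 62: 𝟙(62) · Id(496/62) = 1 · 8 = 8
  d = 124: 𝟙(124) · Id(496/124) = 1 · 4 = 4
  d = 248: 𝟙(248) · Id(496/248) = 1 · 2 = 2
  d = 496: 𝟙(496) · Id(496/496) = 1 · 1 = 1
Summing: (𝟙 * Id)(496) = 496 + 248 + 124 + 62 + 31 + 16 + 8 + 4 + 2 + 1 = 992.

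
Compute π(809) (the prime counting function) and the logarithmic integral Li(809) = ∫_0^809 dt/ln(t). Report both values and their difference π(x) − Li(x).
π(809) = 140;  Li(809) ≈ 149.54;  π(x) − Li(x) ≈ -9.54.

Direct count of primes ≤ 809 gives π(809) = 140. Numerical evaluation of the logarithmic integral gives Li(809) ≈ 149.54. The difference π(x) − Li(x) ≈ -9.54 is typically negative for small/moderate x (Li(x) overestimates), though Littlewood's theorem shows this sign changes infinitely often.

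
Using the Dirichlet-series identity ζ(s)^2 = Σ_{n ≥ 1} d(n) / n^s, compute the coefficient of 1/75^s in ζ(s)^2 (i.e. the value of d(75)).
d(75) = 6

ζ(s)^2 = (Σ 1/m^s)(Σ 1/k^s). The coefficient of 1/n^s in the product is the number of ordered pairs (m, k) with mk = n, which equals d(n). For n = 75, divisors are [1, 3, 5, 15, 25, 75], so d(75) = 6.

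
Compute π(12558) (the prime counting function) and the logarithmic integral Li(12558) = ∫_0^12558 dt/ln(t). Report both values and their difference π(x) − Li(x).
π(12558) = 1500;  Li(12558) ≈ 1520.36;  π(x) − Li(x) ≈ -20.36.

Direct count of primes ≤ 12558 gives π(12558) = 1500. Numerical evaluation of the logarithmic integral gives Li(12558) ≈ 1520.36. The difference π(x) − Li(x) ≈ -20.36 is typically negative for small/moderate x (Li(x) overestimates), though Littlewood's theorem shows this sign changes infinitely often.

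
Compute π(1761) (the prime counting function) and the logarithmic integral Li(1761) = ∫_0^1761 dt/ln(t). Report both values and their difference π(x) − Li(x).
π(1761) = 274;  Li(1761) ≈ 283.11;  π(x) − Li(x) ≈ -9.11.

Direct count of primes ≤ 1761 gives π(1761) = 274. Numerical evaluation of the logarithmic integral gives Li(1761) ≈ 283.11. The difference π(x) − Li(x) ≈ -9.11 is typically negative for small/moderate x (Li(x) overestimates), though Littlewood's theorem shows this sign changes infinitely often.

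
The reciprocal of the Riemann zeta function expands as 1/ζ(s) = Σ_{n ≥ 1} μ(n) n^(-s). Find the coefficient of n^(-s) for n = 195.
μ(195) = -1

Factor n = 195 = 3 · 5 · 13. μ(n) = 0 if any exponent ≥ 2 (not squarefree); otherwise μ(n) = (−1)^{ω(n)} where ω(n) is the number of distinct prime factors. Applying: μ(195) = -1.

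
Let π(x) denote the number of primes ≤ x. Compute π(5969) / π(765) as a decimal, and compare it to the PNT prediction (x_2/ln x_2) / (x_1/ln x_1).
π(5969)/π(765) = 781/135 ≈ 5.7852;  PNT prediction ≈ 5.9589.

π(765) = 135 and π(5969) = 781, so π(5969)/π(765) ≈ 5.7852. The PNT-predicted ratio is (5969/ln(5969)) / (765/ln(765)) ≈ 5.9589. The two agree to within a few percent, as expected.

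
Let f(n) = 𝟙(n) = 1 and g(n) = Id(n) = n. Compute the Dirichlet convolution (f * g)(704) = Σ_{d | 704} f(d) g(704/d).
(𝟙 * Id)(704) = 1524

Divisors of 704: [1, 2, 4, 8, 11, 16, 22, 32, 44, 64, 88, 176, 352, 704]. For each d | 704:
  d = 1: 𝟙(1) · Id(704/1) = 1 · 704 = 704
  d = 2: 𝟙(2) · Id(704/2) = 1 · 352 = 352
  d = 4: 𝟙(4) · Id(704/4) = 1 · 176 = 176
  d = 8: 𝟙(8) · Id(704/8) = 1 · 88 = 88
  d = 11: 𝟙(11) · Id(704/11) = 1 · 64 = 64
  d = 16: 𝟙(16) · Id(704/16) = 1 · 44 = 44
  d = 22: 𝟙(22) · Id(704/22) = 1 · 32 = 32
  d = 32: 𝟙(32) · Id(704/32) = 1 · 22 = 22
  d = 44: 𝟙(44) · Id(704/44) = 1 · 16 = 16
  d = 64: 𝟙(64) · Id(704/64) = 1 · 11 = 11
  d = 88: 𝟙(88) · Id(704/88) = 1 · 8 = 8
  d = 176: 𝟙(176) · Id(704/176) = 1 · 4 = 4
  d = 352: 𝟙(352) · Id(704/352) = 1 · 2 = 2
  d = 704: 𝟙(704) · Id(704/704) = 1 · 1 = 1
Summing: (𝟙 * Id)(704) = 704 + 352 + 176 + 88 + 64 + 44 + 32 + 22 + 16 + 11 + 8 + 4 + 2 + 1 = 1524.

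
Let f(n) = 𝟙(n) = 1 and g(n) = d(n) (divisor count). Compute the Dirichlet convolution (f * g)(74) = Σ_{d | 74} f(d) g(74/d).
(𝟙 * d)(74) = 9

Divisors of 74: [1, 2, 37, 74]. For each d | 74:
  d = 1: 𝟙(1) · d(74/1) = 1 · 4 = 4
  d = 2: 𝟙(2) · d(74/2) = 1 · 2 = 2
  d = 37: 𝟙(37) · d(74/37) = 1 · 2 = 2
  d = 74: 𝟙(74) · d(74/74) = 1 · 1 = 1
Summing: (𝟙 * d)(74) = 4 + 2 + 2 + 1 = 9.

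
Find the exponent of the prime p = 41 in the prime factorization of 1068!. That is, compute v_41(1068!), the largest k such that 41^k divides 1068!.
v_41(1068!) = 26

Legendre's formula: v_p(n!) = Σ_{k ≥ 1} ⌊n / p^k⌋. For p = 41, n = 1068, the terms are:
  ⌊1068/41^1⌋ = ⌊1068/41⌋ = 26
(the next term ⌊1068/41^2⌋ = 0, terminating the sum). Summing: v_41(1068!) = 26 = 26.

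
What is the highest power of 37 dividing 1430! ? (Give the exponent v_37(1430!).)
v_37(1430!) = 39

Legendre's formula: v_p(n!) = Σ_{k ≥ 1} ⌊n / p^k⌋. For p = 37, n = 1430, the terms are:
  ⌊1430/37^1⌋ = ⌊1430/37⌋ = 38
  ⌊1430/37^2⌋ = ⌊1430/1369⌋ = 1
(the next term ⌊1430/37^3⌋ = 0, terminating the sum). Summing: v_37(1430!) = 38 + 1 = 39.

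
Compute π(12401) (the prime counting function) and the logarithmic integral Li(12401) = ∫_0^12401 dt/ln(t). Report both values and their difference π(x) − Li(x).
π(12401) = 1480;  Li(12401) ≈ 1503.72;  π(x) − Li(x) ≈ -23.72.

Direct count of primes ≤ 12401 gives π(12401) = 1480. Numerical evaluation of the logarithmic integral gives Li(12401) ≈ 1503.72. The difference π(x) − Li(x) ≈ -23.72 is typically negative for small/moderate x (Li(x) overestimates), though Littlewood's theorem shows this sign changes infinitely often.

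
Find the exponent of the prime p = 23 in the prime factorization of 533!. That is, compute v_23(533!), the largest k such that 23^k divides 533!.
v_23(533!) = 24

Legendre's formula: v_p(n!) = Σ_{k ≥ 1} ⌊n / p^k⌋. For p = 23, n = 533, the terms are:
  ⌊533/23^1⌋ = ⌊533/23⌋ = 23
  ⌊533/23^2⌋ = ⌊533/529⌋ = 1
(the next term ⌊533/23^3⌋ = 0, terminating the sum). Summing: v_23(533!) = 23 + 1 = 24.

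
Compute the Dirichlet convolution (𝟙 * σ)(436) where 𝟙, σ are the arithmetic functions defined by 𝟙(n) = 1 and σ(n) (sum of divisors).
(𝟙 * σ)(436) = 1221

Divisors of 436: [1, 2, 4, 109, 218, 436]. For each d | 436:
  d = 1: 𝟙(1) · σ(436/1) = 1 · 770 = 770
  d = 2: 𝟙(2) · σ(436/2) = 1 · 330 = 330
  d = 4: 𝟙(4) · σ(436/4) = 1 · 110 = 110
  d = 109: 𝟙(109) · σ(436/109) = 1 · 7 = 7
  d = 218: 𝟙(218) · σ(436/218) = 1 · 3 = 3
  d = 436: 𝟙(436) · σ(436/436) = 1 · 1 = 1
Summing: (𝟙 * σ)(436) = 770 + 330 + 110 + 7 + 3 + 1 = 1221.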